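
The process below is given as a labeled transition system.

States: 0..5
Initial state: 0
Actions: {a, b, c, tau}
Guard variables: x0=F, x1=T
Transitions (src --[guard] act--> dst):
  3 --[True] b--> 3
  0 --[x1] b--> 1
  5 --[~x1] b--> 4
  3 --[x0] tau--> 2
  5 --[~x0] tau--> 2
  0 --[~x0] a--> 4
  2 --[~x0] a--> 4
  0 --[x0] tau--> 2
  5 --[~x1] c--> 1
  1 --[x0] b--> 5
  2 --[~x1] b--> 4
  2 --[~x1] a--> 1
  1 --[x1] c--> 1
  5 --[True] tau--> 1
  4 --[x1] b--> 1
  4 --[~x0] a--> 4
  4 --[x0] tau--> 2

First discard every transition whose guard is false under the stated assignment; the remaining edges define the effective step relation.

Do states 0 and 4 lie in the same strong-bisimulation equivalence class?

Answer: BISIMILAR

Analysis:
Bisimulation quotient by refinement:
  π0 = {{0,1,2,3,4,5}}
  π1 = {{0,4},{1},{2},{3},{5}}
stable after 2 split(s): 5 block(s)
[0]={0,4}  [4]={0,4}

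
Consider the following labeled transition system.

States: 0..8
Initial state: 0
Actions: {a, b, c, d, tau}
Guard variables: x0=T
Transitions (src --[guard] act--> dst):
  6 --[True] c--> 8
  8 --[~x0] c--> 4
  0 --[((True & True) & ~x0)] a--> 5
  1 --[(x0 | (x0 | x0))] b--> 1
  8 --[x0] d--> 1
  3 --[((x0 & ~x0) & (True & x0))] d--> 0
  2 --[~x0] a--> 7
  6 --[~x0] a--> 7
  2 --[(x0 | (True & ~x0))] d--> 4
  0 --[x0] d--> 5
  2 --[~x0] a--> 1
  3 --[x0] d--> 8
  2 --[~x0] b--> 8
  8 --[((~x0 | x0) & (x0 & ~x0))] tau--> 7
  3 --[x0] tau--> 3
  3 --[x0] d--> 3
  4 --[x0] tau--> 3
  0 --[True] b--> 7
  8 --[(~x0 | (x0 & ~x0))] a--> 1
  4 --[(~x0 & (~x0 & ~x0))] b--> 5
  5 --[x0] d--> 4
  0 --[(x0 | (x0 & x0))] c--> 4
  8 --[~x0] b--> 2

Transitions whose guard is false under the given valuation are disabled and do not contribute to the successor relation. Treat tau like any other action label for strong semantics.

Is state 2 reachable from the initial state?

12 transition(s) survive guard evaluation.
Layer 0: {0}
Layer 1: {4,5,7}  now seen {0,4,5,7}
Layer 2: {3}  now seen {0,3,4,5,7}
Layer 3: {8}  now seen {0,3,4,5,7,8}
Layer 4: {1}  now seen {0,1,3,4,5,7,8}
Reachable = {0,1,3,4,5,7,8}

Answer: UNREACHABLE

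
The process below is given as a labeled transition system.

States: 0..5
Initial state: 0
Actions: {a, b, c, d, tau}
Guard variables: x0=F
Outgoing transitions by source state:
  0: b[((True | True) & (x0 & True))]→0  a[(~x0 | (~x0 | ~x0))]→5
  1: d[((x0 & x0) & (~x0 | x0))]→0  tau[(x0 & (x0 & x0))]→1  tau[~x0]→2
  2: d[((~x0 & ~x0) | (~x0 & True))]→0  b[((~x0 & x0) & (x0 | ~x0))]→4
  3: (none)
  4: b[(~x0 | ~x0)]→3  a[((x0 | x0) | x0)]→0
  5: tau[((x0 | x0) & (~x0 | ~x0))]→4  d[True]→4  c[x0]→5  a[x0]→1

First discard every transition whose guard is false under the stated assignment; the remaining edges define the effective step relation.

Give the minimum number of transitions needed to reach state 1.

Layered search for 1:
  depth 0: {0}
  depth 1: {5}
  depth 2: {4}
  depth 3: {3}
1 never appears.

Answer: UNREACHABLE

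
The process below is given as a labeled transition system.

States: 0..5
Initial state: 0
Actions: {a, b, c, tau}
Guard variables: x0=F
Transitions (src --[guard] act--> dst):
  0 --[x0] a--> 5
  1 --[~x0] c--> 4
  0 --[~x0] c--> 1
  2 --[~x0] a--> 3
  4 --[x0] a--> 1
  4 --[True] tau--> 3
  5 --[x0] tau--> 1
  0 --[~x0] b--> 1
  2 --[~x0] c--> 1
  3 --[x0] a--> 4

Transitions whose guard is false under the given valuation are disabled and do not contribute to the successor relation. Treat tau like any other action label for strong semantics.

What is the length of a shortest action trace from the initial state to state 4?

Answer: 2

Working:
Layered search for 4:
  L0 = {0}
  L1 = {1}
  L2 = {4}
depth(4)=2, e.g. b·c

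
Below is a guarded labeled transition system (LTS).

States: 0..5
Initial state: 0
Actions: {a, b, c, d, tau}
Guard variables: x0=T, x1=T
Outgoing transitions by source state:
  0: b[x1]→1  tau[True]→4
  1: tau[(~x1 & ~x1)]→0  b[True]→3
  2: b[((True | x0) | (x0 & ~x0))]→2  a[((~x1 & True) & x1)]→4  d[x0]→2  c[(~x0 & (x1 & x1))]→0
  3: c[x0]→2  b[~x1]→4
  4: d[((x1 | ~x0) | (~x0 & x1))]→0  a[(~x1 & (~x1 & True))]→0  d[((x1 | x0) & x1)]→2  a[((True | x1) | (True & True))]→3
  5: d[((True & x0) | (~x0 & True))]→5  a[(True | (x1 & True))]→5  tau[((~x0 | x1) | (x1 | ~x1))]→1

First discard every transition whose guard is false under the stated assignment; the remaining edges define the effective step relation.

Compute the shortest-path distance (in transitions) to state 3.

Answer: 2

Working:
Breadth-first toward 3:
  L0 = {0}
  L1 = {1,4}
  L2 = {2,3}
first hit 3 at d=2 via b·b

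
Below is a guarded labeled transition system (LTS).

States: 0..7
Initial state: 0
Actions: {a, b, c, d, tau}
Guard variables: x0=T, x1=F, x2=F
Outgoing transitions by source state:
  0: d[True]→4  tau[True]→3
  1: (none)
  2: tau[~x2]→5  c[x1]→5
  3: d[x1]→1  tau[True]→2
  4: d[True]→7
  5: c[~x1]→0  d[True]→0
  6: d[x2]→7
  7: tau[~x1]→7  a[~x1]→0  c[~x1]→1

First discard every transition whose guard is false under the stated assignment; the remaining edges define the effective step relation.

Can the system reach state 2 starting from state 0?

10 transition(s) survive guard evaluation.
Layer 0: {0}
Layer 1: {3,4}  now seen {0,3,4}
Layer 2: {2,7}  now seen {0,2,3,4,7}
Layer 3: {1,5}  now seen {0,1,2,3,4,5,7}
Reachable = {0,1,2,3,4,5,7}
witness 2: tau·tau

Answer: REACHABLE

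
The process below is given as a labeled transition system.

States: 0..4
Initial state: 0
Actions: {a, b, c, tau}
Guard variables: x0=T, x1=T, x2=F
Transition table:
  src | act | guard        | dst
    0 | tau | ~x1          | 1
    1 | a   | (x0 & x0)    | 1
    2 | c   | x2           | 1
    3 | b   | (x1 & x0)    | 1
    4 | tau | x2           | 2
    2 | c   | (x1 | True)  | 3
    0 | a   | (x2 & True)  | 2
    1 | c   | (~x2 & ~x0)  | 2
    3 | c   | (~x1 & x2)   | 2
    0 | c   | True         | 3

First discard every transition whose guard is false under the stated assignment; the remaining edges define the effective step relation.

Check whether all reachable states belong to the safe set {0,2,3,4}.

Answer: INVARIANT VIOLATED at state 1

Trace:
Inv-set: {0,2,3,4}
R = {0,1,3}
  0: safe
  1: outside
  3: safe
witness against invariant: c·b → 1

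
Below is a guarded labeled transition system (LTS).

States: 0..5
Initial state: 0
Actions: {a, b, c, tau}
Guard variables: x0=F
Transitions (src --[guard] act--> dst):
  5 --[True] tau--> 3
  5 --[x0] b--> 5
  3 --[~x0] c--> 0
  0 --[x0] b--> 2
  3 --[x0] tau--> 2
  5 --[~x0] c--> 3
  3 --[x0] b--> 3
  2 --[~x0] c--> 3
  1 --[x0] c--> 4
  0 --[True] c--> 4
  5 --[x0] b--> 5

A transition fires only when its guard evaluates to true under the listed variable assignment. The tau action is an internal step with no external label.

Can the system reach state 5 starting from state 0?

Guard filter leaves 5 enabled edge(s).
depth 0: {0}
depth 1: {4}  cumulative {0,4}
Reachable = {0,4}

Answer: UNREACHABLE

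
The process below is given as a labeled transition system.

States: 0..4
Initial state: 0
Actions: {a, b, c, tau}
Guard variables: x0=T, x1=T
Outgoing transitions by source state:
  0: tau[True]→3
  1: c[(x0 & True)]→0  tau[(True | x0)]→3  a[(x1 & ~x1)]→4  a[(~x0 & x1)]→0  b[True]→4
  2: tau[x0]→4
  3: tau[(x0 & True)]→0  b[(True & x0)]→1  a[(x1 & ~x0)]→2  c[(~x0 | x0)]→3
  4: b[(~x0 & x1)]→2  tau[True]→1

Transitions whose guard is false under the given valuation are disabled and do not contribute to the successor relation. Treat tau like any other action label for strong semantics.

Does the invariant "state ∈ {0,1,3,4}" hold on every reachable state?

Allowed set {0,1,3,4}
R = {0,1,3,4}
  0: ok
  1: ok
  3: ok
  4: ok

Answer: INVARIANT HOLDS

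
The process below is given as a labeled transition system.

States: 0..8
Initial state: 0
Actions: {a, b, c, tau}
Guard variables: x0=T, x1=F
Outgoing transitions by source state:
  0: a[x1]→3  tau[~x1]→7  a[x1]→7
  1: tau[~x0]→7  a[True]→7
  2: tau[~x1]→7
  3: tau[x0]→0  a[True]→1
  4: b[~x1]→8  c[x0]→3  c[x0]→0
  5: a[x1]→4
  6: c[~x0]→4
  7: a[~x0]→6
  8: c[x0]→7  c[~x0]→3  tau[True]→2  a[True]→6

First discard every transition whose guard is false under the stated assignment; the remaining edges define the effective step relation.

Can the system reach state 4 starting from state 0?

11 transition(s) survive guard evaluation.
L0 = {0}
L1 = {7}  now seen {0,7}
Reachable = {0,7}

Answer: UNREACHABLE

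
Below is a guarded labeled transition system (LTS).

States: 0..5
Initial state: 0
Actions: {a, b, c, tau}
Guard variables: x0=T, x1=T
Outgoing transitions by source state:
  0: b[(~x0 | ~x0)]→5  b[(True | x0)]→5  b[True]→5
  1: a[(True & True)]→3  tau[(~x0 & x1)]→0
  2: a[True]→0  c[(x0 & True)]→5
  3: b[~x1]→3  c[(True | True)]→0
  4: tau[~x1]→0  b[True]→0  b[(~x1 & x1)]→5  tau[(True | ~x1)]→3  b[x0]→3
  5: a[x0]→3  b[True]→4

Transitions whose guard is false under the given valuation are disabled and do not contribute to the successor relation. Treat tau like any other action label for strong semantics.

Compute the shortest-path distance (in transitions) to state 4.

Layered search for 4:
  L0 = {0}
  L1 = {5}
  L2 = {3,4}
depth(4)=2, e.g. b·b

Answer: 2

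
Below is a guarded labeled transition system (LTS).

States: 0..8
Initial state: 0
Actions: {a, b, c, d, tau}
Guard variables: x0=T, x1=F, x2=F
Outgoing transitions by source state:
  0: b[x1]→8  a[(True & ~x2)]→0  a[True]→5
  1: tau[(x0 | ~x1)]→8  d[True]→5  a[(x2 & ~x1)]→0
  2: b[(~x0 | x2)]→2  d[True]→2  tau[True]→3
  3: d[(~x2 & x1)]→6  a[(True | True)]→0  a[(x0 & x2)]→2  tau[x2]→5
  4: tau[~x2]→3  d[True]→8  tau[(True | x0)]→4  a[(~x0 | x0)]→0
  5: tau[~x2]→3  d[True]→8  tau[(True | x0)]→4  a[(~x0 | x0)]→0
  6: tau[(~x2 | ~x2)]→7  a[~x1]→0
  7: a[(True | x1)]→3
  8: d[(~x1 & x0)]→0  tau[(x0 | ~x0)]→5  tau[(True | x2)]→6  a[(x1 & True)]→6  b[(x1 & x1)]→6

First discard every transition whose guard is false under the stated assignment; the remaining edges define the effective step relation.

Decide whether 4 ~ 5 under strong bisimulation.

Answer: BISIMILAR

Trace:
Compute ~ classes (split until stable):
  round 0: {{0,1,2,3,4,5,6,7,8}}
  round 1: {{0,3,7},{1,2,8},{4,5},{6}}
  round 2: {{0},{1},{2},{3,7},{4,5},{6},{8}}
  round 3: {{0},{1},{2},{3},{4,5},{6},{7},{8}}
8 equivalence class(es) (converged in 4)
class of 4: {4,5}; class of 5: {4,5}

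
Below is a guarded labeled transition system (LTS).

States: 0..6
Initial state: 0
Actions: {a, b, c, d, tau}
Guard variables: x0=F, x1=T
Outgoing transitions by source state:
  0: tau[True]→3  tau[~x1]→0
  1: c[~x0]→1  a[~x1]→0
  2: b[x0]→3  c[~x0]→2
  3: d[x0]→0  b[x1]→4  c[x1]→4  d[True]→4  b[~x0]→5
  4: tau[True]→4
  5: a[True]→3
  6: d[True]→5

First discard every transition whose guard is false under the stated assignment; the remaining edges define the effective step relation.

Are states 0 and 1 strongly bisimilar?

Refine partition for ~:
  P[0] = {{0,1,2,3,4,5,6}}
  P[1] = {{0,4},{1,2},{3},{5},{6}}
  P[2] = {{0},{1,2},{3},{4},{5},{6}}
stable after 3 split(s): 6 block(s)
[0]={0}  [1]={1,2}

Answer: NOT BISIMILAR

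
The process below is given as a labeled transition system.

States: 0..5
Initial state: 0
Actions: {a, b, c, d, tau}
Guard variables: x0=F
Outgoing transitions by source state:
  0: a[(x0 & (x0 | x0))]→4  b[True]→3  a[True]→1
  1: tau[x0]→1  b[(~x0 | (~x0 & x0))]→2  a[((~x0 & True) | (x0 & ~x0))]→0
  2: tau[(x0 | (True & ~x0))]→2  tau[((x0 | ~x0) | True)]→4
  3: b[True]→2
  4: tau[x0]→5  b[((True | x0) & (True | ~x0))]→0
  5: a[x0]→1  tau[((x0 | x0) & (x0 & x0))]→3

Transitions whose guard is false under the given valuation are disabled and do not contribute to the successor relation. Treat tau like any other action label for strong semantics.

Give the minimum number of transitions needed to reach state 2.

Answer: 2

Analysis:
Layered search for 2:
  depth 0: {0}
  depth 1: {1,3}
  depth 2: {2}
first hit 2 at d=2 via a·b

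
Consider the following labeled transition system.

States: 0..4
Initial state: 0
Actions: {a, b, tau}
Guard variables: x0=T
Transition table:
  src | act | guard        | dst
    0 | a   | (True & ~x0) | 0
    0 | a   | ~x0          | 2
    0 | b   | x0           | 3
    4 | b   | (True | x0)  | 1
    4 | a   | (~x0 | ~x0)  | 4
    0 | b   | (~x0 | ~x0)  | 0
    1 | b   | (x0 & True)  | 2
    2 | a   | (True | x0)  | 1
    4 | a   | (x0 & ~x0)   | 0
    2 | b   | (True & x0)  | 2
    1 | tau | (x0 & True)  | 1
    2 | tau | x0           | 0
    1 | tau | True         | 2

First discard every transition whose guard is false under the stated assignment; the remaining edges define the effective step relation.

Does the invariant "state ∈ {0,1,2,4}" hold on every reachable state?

Answer: INVARIANT VIOLATED at state 3

Analysis:
Allowed set {0,1,2,4}
Reach set: {0,3}
  0: safe
  3: outside
witness against invariant: b → 3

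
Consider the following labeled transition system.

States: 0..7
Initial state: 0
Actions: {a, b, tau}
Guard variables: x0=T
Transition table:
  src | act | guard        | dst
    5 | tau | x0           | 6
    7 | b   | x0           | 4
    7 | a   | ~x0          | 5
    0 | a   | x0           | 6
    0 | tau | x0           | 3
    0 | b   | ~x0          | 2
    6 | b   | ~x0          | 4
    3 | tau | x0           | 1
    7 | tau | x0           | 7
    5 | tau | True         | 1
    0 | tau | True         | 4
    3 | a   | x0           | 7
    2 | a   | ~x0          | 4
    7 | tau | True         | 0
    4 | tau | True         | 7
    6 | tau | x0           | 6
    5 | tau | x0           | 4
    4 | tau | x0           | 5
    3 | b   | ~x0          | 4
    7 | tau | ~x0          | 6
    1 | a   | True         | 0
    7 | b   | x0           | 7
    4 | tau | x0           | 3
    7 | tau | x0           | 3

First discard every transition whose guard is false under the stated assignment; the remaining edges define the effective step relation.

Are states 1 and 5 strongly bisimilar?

Answer: NOT BISIMILAR

Working:
Bisimulation quotient by refinement:
  π0 = {{0,1,2,3,4,5,6,7}}
  π1 = {{0,3},{1},{2},{4,5,6},{7}}
  π2 = {{0},{1},{2},{3},{4},{5},{6},{7}}
Fixed point at round 3; 8 class(es).
1∈{1}, 5∈{5}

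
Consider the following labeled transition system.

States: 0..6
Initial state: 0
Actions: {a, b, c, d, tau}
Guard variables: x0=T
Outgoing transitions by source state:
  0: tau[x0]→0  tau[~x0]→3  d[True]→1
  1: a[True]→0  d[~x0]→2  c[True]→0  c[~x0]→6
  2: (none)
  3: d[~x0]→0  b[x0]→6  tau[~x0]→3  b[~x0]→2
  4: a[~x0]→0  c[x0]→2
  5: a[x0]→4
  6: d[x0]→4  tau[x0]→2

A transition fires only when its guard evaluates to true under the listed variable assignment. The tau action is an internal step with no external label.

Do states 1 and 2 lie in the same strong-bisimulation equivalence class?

Answer: NOT BISIMILAR

Working:
Compute ~ classes (split until stable):
  π0 = {{0,1,2,3,4,5,6}}
  π1 = {{0,6},{1},{2},{3},{4},{5}}
  π2 = {{0},{1},{2},{3},{4},{5},{6}}
stable after 3 split(s): 7 block(s)
[1]={1}  [2]={2}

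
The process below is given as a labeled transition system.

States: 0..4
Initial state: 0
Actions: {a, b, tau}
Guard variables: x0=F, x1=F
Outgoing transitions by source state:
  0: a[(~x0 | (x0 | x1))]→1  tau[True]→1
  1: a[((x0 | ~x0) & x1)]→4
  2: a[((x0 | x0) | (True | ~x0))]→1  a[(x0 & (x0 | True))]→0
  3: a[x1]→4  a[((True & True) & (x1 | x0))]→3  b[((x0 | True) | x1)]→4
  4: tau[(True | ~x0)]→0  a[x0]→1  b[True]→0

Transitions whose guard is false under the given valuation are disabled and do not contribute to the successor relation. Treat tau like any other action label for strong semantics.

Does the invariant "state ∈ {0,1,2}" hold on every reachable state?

Safe = {0,1,2}
Reachable = {0,1}
  0: ✓
  1: ✓

Answer: INVARIANT HOLDS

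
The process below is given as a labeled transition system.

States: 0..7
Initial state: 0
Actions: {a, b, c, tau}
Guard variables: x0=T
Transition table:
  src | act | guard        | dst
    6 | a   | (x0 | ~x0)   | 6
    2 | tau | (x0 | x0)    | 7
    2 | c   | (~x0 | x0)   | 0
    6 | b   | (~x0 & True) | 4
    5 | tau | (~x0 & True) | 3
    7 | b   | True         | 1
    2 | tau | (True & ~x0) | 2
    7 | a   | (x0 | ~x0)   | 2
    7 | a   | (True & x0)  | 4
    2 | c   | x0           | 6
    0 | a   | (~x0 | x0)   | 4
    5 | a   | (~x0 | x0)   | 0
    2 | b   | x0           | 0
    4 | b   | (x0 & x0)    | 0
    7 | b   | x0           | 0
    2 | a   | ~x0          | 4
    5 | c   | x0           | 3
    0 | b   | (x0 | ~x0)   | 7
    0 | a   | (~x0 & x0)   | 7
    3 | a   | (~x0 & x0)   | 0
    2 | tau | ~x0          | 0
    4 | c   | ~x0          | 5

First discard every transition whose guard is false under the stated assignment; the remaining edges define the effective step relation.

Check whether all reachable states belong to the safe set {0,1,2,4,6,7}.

Answer: INVARIANT HOLDS

Working:
Inv-set: {0,1,2,4,6,7}
Reachable = {0,1,2,4,6,7}
  0: ✓
  1: ✓
  2: ✓
  4: ✓
  6: ✓
  7: ✓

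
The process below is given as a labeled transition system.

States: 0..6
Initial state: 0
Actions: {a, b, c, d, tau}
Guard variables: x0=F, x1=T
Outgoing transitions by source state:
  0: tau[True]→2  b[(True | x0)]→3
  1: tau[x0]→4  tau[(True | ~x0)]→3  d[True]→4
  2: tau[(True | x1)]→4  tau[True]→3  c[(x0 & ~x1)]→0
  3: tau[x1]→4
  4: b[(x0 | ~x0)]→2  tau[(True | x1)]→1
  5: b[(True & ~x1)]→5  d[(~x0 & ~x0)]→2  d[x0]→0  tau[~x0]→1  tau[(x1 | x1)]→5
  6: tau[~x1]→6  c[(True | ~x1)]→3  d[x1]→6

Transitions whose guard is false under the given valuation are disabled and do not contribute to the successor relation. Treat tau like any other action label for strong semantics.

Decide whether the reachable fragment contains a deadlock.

Answer: DEADLOCK-FREE

Trace:
R = {0,1,2,3,4}
  0: b→3  tau→2  [2 exit(s)]
  1: d→4  tau→3  [2 exit(s)]
  2: tau→3  tau→4  [2 exit(s)]
  3: tau→4  [1 exit(s)]
  4: b→2  tau→1  [2 exit(s)]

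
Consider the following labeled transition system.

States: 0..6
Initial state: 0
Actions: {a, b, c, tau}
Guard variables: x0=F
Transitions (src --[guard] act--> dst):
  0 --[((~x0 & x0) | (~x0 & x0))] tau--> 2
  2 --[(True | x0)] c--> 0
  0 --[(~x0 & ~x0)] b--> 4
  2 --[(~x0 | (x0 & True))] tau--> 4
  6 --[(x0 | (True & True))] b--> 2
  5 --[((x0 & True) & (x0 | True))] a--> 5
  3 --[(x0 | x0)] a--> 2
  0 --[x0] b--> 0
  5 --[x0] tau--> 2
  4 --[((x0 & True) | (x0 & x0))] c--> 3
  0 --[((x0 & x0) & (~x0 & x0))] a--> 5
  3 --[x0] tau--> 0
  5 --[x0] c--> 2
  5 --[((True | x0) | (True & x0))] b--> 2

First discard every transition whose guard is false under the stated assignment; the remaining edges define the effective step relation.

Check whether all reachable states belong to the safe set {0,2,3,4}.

Inv-set: {0,2,3,4}
Reach set: {0,4}
  0: safe
  4: safe

Answer: INVARIANT HOLDS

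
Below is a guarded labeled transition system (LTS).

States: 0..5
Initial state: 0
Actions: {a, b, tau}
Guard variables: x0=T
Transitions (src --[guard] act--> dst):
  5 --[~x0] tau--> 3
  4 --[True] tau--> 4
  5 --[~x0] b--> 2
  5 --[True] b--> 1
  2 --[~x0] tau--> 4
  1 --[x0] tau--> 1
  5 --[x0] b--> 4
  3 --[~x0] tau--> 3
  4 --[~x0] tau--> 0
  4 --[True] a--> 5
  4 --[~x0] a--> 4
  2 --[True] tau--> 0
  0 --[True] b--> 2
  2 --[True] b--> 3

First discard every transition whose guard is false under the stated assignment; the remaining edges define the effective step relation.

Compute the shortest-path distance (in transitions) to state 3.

BFS to 3:
  depth 0: {0}
  depth 1: {2}
  depth 2: {3}
3 enters at depth 2; path b·b

Answer: 2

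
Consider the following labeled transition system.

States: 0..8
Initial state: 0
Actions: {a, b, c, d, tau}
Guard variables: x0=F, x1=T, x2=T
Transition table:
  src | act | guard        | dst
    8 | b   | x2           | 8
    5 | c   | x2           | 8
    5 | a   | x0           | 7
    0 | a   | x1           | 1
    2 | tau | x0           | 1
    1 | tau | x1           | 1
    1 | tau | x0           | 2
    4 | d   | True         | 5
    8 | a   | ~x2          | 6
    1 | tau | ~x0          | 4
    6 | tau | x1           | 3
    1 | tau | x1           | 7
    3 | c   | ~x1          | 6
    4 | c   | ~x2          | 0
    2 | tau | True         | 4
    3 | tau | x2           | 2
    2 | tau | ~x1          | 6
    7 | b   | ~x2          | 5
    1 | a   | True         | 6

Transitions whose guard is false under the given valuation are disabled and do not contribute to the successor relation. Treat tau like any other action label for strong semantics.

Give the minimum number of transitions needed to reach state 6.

Answer: 2

Working:
BFS to 6:
  Layer 0: {0}
  Layer 1: {1}
  Layer 2: {4,6,7}
6 enters at depth 2; path a·a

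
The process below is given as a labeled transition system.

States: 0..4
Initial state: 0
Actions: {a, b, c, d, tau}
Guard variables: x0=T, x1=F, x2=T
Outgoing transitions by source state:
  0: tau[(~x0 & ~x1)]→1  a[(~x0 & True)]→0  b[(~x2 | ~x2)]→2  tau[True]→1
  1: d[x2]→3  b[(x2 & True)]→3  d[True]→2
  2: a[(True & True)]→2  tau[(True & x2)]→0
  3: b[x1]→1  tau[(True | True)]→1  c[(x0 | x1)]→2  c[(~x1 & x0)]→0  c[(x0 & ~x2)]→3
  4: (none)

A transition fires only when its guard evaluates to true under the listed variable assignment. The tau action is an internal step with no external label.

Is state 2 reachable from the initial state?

Guard filter leaves 9 enabled edge(s).
L0 = {0}
L1 = {1}  cumulative {0,1}
L2 = {2,3}  cumulative {0,1,2,3}
R = {0,1,2,3}
witness 2: tau·d

Answer: REACHABLE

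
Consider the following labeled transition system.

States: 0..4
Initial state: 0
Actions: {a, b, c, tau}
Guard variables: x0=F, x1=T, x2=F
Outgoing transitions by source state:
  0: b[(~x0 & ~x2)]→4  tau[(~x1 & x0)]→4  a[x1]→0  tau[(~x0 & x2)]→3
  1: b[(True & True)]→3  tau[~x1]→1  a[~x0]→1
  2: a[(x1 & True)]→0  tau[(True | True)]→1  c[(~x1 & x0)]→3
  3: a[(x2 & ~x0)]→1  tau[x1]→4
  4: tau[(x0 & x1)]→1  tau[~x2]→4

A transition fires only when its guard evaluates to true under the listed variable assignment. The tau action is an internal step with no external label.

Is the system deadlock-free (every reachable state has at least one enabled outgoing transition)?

Answer: DEADLOCK-FREE

Analysis:
R = {0,4}
  0: a→0  b→4  [deg 2]
  4: tau→4  [deg 1]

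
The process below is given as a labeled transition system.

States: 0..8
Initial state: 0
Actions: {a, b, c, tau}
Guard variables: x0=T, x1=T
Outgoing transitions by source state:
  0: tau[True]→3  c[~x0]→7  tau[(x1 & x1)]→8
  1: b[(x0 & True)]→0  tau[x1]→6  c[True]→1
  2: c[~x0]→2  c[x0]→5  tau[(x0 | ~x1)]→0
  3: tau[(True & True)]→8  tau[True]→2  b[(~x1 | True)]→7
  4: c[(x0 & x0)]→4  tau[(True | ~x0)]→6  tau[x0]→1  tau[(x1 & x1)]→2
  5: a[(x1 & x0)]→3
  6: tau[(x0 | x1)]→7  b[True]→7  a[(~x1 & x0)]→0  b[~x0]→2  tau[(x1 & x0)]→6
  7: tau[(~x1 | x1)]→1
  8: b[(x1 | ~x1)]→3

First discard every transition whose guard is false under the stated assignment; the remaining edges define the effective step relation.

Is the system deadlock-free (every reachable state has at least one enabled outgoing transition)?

R = {0,1,2,3,5,6,7,8}
  0: tau→3  tau→8  [deg 2]
  1: b→0  c→1  tau→6  [deg 3]
  2: c→5  tau→0  [deg 2]
  3: b→7  tau→2  tau→8  [deg 3]
  5: a→3  [deg 1]
  6: b→7  tau→6  tau→7  [deg 3]
  7: tau→1  [deg 1]
  8: b→3  [deg 1]

Answer: DEADLOCK-FREE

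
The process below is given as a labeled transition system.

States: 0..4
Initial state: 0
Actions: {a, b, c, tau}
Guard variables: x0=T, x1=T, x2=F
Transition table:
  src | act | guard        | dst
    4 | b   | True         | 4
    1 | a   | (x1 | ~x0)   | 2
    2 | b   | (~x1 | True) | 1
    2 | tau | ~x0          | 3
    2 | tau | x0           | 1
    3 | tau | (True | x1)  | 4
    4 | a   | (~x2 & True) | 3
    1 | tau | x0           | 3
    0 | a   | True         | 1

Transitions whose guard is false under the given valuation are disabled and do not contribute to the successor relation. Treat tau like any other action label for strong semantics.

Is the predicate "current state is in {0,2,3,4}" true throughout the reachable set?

Answer: INVARIANT VIOLATED at state 1

Analysis:
Allowed set {0,2,3,4}
Reach set: {0,1,2,3,4}
  0: ✓
  1: outside
  2: ✓
  3: ✓
  4: ✓
reach 1 via a — violates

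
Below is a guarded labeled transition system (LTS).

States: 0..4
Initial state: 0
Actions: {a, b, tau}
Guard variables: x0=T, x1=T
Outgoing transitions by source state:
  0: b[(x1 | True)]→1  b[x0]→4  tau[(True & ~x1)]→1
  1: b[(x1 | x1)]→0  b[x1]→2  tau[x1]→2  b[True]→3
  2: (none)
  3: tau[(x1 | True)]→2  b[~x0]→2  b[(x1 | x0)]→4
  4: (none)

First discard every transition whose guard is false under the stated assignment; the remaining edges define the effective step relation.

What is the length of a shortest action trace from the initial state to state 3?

Breadth-first toward 3:
  Layer 0: {0}
  Layer 1: {1,4}
  Layer 2: {2,3}
depth(3)=2, e.g. b·b

Answer: 2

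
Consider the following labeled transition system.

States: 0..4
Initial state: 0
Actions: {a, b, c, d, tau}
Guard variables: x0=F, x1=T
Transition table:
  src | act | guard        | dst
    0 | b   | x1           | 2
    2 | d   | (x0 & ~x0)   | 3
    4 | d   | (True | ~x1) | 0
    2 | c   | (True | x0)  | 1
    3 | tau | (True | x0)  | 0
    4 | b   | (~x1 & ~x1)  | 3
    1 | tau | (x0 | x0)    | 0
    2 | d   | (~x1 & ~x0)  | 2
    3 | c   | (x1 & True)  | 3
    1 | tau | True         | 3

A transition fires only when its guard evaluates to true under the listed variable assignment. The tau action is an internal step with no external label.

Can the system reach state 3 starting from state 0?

After dropping false guards: 6 live edges.
Layer 0: {0}
Layer 1: {2}  total {0,2}
Layer 2: {1}  total {0,1,2}
Layer 3: {3}  total {0,1,2,3}
Reachable = {0,1,2,3}
Path to 3: b·c·tau

Answer: REACHABLE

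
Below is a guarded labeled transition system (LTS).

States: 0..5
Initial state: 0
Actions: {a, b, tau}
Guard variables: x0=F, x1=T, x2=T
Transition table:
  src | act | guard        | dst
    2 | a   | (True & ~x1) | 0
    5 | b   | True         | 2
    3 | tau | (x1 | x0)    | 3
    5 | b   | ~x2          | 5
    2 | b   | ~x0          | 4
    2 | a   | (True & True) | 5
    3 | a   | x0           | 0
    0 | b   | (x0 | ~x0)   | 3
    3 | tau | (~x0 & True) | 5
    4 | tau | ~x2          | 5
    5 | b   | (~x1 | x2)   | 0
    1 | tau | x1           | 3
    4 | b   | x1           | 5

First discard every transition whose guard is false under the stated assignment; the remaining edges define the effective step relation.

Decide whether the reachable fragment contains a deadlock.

Answer: DEADLOCK-FREE

Trace:
Reach set: {0,2,3,4,5}
  0: b→3  [1 out]
  2: a→5  b→4  [2 out]
  3: tau→3  tau→5  [2 out]
  4: b→5  [1 out]
  5: b→0  b→2  [2 out]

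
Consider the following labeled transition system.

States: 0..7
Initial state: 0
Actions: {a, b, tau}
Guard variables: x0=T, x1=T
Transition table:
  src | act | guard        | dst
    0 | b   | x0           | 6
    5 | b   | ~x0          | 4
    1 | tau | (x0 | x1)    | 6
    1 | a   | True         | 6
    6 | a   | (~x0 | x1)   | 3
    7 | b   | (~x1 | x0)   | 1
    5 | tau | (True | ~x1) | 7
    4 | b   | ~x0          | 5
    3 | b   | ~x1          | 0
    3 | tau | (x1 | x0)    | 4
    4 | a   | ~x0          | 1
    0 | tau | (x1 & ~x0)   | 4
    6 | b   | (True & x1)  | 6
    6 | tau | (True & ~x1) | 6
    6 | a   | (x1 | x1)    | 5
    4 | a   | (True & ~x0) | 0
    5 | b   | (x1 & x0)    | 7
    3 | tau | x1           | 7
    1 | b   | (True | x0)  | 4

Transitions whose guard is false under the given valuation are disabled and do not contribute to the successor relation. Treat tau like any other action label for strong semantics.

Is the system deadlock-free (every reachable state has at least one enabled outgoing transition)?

Answer: DEADLOCK at state 4

Analysis:
Reachable = {0,1,3,4,5,6,7}
  0: b→6  [1 out]
  1: a→6  b→4  tau→6  [3 out]
  3: tau→4  tau→7  [2 out]
  4: ∅  [no exit]
  5: b→7  tau→7  [2 out]
  6: a→3  a→5  b→6  [3 out]
  7: b→1  [1 out]
Path to 4: b·a·tau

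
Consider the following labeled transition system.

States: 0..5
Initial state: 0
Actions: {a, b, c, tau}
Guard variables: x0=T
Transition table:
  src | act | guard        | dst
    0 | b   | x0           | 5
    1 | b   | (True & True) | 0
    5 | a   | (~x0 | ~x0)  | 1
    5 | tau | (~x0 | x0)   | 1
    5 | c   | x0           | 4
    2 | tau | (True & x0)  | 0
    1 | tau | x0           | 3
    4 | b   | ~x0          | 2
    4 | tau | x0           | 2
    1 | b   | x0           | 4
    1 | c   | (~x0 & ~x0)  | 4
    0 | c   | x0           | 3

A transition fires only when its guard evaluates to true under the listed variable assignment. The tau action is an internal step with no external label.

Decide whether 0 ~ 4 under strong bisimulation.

Answer: NOT BISIMILAR

Working:
Compute ~ classes (split until stable):
  π0 = {{0,1,2,3,4,5}}
  π1 = {{0},{1},{2,4},{3},{5}}
  π2 = {{0},{1},{2},{3},{4},{5}}
stable after 3 split(s): 6 block(s)
class of 0: {0}; class of 4: {4}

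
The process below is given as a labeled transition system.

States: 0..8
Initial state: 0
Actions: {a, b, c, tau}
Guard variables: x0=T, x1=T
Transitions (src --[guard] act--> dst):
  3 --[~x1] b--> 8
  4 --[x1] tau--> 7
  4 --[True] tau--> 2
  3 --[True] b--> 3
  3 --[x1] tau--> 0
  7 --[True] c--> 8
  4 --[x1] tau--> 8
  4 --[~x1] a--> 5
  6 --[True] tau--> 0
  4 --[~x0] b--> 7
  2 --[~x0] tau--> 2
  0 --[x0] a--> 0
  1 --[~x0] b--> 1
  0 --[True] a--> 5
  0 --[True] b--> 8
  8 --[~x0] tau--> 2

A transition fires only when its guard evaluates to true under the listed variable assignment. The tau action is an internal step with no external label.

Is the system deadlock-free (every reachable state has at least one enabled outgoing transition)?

Answer: DEADLOCK at state 5

Trace:
R = {0,5,8}
  0: a→0  a→5  b→8  [3 exit(s)]
  5: ∅  [no exit]
  8: ∅  [no exit]
witness 5: a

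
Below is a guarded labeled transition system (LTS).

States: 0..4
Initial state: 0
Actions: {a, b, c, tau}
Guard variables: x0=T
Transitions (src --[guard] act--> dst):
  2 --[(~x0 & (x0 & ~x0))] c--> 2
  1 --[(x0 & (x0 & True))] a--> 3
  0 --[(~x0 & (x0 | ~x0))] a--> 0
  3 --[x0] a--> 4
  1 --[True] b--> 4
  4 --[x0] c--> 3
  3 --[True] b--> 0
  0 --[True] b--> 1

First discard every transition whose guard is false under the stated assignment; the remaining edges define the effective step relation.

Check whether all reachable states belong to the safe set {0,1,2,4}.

Safe = {0,1,2,4}
Reach set: {0,1,3,4}
  0: safe
  1: safe
  3: VIOLATES
  4: safe
reach 3 via b·a — violates

Answer: INVARIANT VIOLATED at state 3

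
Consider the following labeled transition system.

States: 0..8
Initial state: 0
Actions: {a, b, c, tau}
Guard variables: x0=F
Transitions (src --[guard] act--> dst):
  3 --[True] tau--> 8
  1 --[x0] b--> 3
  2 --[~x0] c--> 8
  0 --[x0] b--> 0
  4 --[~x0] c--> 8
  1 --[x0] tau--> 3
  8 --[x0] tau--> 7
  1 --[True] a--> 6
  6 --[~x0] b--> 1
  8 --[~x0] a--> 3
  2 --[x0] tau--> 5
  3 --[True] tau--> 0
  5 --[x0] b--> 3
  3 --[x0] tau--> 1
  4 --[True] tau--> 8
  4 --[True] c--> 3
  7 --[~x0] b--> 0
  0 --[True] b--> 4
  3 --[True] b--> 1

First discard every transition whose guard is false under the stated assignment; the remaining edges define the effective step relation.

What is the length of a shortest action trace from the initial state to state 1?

Breadth-first toward 1:
  Layer 0: {0}
  Layer 1: {4}
  Layer 2: {3,8}
  Layer 3: {1}
first hit 1 at d=3 via b·c·b

Answer: 3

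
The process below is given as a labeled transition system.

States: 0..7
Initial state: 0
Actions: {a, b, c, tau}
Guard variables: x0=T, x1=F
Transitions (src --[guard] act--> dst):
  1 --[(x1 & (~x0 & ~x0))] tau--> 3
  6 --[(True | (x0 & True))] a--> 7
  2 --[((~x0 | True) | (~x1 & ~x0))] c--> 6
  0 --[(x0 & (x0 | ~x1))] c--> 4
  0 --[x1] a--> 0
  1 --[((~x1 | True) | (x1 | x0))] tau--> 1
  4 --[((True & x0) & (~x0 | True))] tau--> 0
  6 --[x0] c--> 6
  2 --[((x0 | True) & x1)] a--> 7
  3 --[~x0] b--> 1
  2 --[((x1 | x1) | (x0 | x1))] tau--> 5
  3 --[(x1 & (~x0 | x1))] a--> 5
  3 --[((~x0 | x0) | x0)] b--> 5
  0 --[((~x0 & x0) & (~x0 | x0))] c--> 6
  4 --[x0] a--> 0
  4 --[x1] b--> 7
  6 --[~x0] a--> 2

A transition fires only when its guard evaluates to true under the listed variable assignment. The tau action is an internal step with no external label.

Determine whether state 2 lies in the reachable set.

Answer: UNREACHABLE

Trace:
After dropping false guards: 9 live edges.
Layer 0: {0}
Layer 1: {4}  cumulative {0,4}
R = {0,4}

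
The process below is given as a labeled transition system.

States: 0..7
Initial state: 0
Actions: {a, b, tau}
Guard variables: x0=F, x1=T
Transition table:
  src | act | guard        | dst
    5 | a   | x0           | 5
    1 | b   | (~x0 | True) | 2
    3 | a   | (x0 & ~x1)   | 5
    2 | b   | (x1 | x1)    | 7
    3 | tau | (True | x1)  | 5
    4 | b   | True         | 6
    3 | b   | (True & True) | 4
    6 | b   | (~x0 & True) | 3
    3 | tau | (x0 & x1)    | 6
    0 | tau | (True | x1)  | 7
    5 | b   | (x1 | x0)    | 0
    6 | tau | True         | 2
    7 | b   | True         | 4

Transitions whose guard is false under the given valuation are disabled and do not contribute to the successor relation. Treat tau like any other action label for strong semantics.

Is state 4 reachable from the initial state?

Answer: REACHABLE

Analysis:
Guard filter leaves 10 enabled edge(s).
L0 = {0}
L1 = {7}  now seen {0,7}
L2 = {4}  now seen {0,4,7}
L3 = {6}  now seen {0,4,6,7}
L4 = {2,3}  now seen {0,2,3,4,6,7}
L5 = {5}  now seen {0,2,3,4,5,6,7}
R = {0,2,3,4,5,6,7}
trace reaching 4: tau·b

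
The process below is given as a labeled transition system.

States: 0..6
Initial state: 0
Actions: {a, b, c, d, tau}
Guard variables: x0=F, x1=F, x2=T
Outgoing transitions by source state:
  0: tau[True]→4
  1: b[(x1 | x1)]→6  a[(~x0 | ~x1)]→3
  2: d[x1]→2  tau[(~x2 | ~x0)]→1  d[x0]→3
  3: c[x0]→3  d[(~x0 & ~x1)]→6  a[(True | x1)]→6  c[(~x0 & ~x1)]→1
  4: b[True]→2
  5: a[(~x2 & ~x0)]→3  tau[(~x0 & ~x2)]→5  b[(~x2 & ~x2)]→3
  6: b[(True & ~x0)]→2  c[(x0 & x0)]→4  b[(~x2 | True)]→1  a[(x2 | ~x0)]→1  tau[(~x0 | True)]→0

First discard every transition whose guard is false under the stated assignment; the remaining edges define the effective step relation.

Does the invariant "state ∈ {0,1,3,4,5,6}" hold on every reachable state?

Answer: INVARIANT VIOLATED at state 2

Analysis:
Inv-set: {0,1,3,4,5,6}
Reach set: {0,1,2,3,4,6}
  0: ok
  1: ok
  2: outside
  3: ok
  4: ok
  6: ok
witness against invariant: tau·b → 2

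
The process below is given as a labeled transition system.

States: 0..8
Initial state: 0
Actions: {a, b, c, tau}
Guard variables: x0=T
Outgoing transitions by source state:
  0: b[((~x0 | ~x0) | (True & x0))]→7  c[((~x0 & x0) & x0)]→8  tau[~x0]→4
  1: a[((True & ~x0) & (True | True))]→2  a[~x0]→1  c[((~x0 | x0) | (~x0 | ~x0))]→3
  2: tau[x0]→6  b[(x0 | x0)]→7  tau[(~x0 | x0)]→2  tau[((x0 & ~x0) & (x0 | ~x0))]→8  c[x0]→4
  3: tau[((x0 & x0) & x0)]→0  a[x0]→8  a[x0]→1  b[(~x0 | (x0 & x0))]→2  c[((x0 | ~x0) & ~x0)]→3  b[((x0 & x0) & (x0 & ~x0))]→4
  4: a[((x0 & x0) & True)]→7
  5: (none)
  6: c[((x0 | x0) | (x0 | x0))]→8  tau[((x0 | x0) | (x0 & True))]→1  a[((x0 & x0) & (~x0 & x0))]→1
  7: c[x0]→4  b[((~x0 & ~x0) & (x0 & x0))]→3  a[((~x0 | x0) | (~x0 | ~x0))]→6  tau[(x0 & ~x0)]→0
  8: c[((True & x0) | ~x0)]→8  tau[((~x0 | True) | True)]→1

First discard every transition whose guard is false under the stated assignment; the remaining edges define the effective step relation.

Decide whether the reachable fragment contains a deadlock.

Reach set: {0,1,2,3,4,6,7,8}
  0: b→7  [deg 1]
  1: c→3  [deg 1]
  2: b→7  c→4  tau→2  tau→6  [deg 4]
  3: a→1  a→8  b→2  tau→0  [deg 4]
  4: a→7  [deg 1]
  6: c→8  tau→1  [deg 2]
  7: a→6  c→4  [deg 2]
  8: c→8  tau→1  [deg 2]

Answer: DEADLOCK-FREE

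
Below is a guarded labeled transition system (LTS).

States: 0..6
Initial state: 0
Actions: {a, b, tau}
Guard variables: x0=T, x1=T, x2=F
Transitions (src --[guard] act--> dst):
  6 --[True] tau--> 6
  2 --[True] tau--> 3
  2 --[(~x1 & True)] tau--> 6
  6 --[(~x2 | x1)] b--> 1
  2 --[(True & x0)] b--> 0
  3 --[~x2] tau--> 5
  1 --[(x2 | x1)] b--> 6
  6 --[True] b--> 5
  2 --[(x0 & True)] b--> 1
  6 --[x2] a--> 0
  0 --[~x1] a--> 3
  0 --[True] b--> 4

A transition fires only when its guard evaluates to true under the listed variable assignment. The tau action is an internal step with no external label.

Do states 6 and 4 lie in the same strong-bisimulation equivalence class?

Compute ~ classes (split until stable):
  P[0] = {{0,1,2,3,4,5,6}}
  P[1] = {{0,1},{2,6},{3},{4,5}}
  P[2] = {{0},{1},{2},{3},{4,5},{6}}
Fixed point at round 3; 6 class(es).
class of 6: {6}; class of 4: {4,5}

Answer: NOT BISIMILAR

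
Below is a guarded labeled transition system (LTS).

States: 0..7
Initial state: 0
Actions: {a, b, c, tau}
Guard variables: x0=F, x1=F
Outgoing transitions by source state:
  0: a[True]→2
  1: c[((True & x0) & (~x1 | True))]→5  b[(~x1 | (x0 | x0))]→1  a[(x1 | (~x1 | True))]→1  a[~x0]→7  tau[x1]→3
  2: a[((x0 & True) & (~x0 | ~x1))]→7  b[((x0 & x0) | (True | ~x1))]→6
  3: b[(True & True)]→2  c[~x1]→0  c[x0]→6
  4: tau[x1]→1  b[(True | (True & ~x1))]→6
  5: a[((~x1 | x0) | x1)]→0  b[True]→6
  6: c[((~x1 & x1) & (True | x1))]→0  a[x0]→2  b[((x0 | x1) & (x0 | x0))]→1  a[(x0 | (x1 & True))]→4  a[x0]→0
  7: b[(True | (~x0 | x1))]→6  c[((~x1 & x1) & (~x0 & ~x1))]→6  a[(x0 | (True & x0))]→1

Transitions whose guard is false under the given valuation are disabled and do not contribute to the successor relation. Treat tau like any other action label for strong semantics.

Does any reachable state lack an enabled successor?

Answer: DEADLOCK at state 6

Analysis:
Reach set: {0,2,6}
  0: a→2  [1 exit(s)]
  2: b→6  [1 exit(s)]
  6: ∅  [no exit]
witness 6: a·b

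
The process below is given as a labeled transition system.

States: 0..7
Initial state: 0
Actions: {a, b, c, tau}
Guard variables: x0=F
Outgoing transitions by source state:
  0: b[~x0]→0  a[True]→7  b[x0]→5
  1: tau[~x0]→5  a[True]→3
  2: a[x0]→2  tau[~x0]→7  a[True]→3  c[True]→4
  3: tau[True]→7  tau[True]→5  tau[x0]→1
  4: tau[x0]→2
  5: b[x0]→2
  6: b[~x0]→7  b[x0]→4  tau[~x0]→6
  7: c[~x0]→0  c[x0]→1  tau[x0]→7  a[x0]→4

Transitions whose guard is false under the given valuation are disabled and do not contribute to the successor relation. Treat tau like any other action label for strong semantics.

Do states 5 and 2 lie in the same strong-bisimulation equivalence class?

Answer: NOT BISIMILAR

Trace:
Bisimulation quotient by refinement:
  round 0: {{0,1,2,3,4,5,6,7}}
  round 1: {{0},{1},{2},{3},{4,5},{6},{7}}
stable after 2 split(s): 7 block(s)
class of 5: {4,5}; class of 2: {2}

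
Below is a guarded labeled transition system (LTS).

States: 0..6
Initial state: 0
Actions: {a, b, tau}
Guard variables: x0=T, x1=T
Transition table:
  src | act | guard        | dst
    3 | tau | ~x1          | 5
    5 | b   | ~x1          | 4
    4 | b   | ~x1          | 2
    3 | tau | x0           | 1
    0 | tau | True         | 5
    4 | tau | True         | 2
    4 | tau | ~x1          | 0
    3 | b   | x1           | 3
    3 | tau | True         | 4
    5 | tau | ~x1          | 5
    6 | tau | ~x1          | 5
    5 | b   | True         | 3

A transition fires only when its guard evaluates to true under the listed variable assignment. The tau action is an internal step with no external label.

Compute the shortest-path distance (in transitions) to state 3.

BFS to 3:
  depth 0: {0}
  depth 1: {5}
  depth 2: {3}
first hit 3 at d=2 via tau·b

Answer: 2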